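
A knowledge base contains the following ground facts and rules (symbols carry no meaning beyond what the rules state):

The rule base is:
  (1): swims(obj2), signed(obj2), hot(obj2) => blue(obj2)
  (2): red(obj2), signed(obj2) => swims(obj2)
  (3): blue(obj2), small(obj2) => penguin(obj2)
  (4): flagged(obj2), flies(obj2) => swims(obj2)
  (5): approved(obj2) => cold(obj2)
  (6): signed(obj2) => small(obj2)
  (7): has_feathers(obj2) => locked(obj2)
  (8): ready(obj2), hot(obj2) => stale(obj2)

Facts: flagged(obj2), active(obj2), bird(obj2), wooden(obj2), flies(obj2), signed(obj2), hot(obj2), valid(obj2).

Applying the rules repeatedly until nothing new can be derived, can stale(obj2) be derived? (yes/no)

no

Round 1 — (4), (6), derive swims(obj2), small(obj2).
Round 2 — (1), derive blue(obj2).
Round 3 — (3), derive penguin(obj2).
Fixed point reached. stale(obj2) is concluded only by (8); (8) needs ready(obj2) (never derived).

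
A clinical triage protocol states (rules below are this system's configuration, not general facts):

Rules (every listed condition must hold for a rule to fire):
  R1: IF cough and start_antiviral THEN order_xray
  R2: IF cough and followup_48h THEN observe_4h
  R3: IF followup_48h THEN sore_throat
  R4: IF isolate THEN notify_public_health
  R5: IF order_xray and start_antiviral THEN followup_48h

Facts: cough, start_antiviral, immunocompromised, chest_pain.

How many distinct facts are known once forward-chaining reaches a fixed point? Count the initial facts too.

8

Round 1 — R1, derive order_xray.
Round 2 — R5, derive followup_48h.
Round 3 — R2, R3, derive observe_4h, sore_throat.
Closure: {chest_pain, cough, followup_48h, immunocompromised, observe_4h, order_xray, sore_throat, start_antiviral} — 8 facts.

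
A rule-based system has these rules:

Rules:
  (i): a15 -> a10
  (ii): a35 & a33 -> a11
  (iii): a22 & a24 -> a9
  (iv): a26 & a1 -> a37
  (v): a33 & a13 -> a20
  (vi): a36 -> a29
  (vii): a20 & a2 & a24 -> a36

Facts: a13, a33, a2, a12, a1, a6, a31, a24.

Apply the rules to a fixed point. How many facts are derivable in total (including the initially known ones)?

Round 1 fires (v), giving a20.
Round 2 fires (vii), giving a36.
Round 3 fires (vi), giving a29.
Closure: {a1, a12, a13, a2, a20, a24, a29, a31, a33, a36, a6} — 11 facts.

11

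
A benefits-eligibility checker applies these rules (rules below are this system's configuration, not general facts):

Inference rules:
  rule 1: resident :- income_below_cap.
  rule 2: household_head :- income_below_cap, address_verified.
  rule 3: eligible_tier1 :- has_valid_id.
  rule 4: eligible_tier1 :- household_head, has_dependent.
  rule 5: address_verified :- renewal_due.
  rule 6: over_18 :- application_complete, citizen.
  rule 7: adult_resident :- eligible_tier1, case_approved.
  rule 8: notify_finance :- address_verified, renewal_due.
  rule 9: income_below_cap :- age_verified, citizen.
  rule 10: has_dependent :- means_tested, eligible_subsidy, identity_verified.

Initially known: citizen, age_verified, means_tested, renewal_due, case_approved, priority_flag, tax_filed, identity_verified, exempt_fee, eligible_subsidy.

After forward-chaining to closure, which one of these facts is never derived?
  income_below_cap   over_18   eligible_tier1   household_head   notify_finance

over_18

[1] rule 5 [address_verified :- renewal_due.]; rule 9 [income_below_cap :- age_verified, citizen.]; rule 10 [has_dependent :- means_tested, eligible_subsidy, identity_verified.]. ⇒ new: address_verified, income_below_cap, has_dependent.
[2] rule 1 [resident :- income_below_cap.]; rule 2 [household_head :- income_below_cap, address_verified.]; rule 8 [notify_finance :- address_verified, renewal_due.]. ⇒ new: resident, household_head, notify_finance.
[3] rule 4 [eligible_tier1 :- household_head, has_dependent.]. ⇒ new: eligible_tier1.
[4] rule 7 [adult_resident :- eligible_tier1, case_approved.]. ⇒ new: adult_resident.
Derived: notify_finance (round 2), household_head (round 2), income_below_cap (round 1), eligible_tier1 (round 3). over_18 never appears in any round.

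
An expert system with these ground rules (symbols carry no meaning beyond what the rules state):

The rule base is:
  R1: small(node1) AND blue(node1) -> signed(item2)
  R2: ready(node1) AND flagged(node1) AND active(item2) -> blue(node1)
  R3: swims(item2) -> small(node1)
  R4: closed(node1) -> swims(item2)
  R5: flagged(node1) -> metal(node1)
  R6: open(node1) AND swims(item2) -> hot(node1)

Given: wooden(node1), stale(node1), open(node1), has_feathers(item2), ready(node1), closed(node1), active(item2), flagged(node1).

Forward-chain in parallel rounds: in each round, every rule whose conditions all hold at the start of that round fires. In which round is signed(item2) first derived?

3

Round 1: R2 [ready(node1) AND flagged(node1) AND active(item2) -> blue(node1)]; R4 [closed(node1) -> swims(item2)]; R5 [flagged(node1) -> metal(node1)]. New: blue(node1), swims(item2), metal(node1).
Round 2: R3 [swims(item2) -> small(node1)]; R6 [open(node1) AND swims(item2) -> hot(node1)]. New: small(node1), hot(node1).
Round 3: R1 [small(node1) AND blue(node1) -> signed(item2)]. New: signed(item2).
signed(item2) first appears in round 3.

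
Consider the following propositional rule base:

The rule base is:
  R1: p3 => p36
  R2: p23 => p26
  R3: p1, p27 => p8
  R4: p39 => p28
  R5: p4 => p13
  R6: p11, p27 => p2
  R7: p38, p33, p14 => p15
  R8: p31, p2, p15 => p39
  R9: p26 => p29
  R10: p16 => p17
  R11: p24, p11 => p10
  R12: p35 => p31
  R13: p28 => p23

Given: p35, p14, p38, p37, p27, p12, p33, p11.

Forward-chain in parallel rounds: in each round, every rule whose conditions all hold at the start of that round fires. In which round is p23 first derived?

4

[1] R6 [p11, p27 => p2]; R7 [p38, p33, p14 => p15]; R12 [p35 => p31]. ⇒ new: p2, p15, p31.
[2] R8 [p31, p2, p15 => p39]. ⇒ new: p39.
[3] R4 [p39 => p28]. ⇒ new: p28.
[4] R13 [p28 => p23]. ⇒ new: p23.
p23 first appears in round 4.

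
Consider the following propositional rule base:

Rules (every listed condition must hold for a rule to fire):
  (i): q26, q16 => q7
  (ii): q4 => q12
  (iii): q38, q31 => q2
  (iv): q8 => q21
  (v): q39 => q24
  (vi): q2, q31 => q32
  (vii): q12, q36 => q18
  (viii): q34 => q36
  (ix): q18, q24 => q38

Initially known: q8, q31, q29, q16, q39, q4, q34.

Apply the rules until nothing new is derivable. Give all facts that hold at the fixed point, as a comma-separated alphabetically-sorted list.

q12, q16, q18, q2, q21, q24, q29, q31, q32, q34, q36, q38, q39, q4, q8

[1] (ii) [q4 => q12]; (iv) [q8 => q21]; (v) [q39 => q24]; (viii) [q34 => q36]. ⇒ new: q12, q21, q24, q36.
[2] (vii) [q12, q36 => q18]. ⇒ new: q18.
[3] (ix) [q18, q24 => q38]. ⇒ new: q38.
[4] (iii) [q38, q31 => q2]. ⇒ new: q2.
[5] (vi) [q2, q31 => q32]. ⇒ new: q32.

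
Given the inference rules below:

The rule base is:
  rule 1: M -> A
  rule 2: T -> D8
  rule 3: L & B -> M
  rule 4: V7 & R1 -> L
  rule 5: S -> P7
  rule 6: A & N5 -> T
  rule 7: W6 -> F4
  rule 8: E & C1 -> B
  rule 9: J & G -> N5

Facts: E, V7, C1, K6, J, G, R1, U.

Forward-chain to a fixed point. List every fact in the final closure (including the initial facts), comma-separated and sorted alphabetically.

A, B, C1, D8, E, G, J, K6, L, M, N5, R1, T, U, V7

Round 1: rule 4 [V7 & R1 -> L]; rule 8 [E & C1 -> B]; rule 9 [J & G -> N5]. New: L, B, N5.
Round 2: rule 3 [L & B -> M]. New: M.
Round 3: rule 1 [M -> A]. New: A.
Round 4: rule 6 [A & N5 -> T]. New: T.
Round 5: rule 2 [T -> D8]. New: D8.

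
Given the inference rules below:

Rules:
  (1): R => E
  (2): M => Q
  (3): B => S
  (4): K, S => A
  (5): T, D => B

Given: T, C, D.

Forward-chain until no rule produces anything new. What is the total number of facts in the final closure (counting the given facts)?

5

Round 1 fires (5), giving B.
Round 2 fires (3), giving S.
Closure: {B, C, D, S, T} — 5 facts.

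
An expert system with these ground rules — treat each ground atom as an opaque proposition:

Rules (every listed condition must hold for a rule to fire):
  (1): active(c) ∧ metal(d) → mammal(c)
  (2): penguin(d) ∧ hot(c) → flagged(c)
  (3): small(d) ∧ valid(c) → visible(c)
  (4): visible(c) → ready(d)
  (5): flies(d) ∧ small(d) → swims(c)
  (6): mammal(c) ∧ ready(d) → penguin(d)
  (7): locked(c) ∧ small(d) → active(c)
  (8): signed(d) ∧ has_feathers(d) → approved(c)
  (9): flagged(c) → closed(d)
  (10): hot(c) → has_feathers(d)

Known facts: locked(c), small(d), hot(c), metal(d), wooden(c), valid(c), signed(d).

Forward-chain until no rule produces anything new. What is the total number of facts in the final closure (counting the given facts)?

[1] (3) [small(d) ∧ valid(c) → visible(c)]; (7) [locked(c) ∧ small(d) → active(c)]; (10) [hot(c) → has_feathers(d)]. ⇒ new: visible(c), active(c), has_feathers(d).
[2] (1) [active(c) ∧ metal(d) → mammal(c)]; (4) [visible(c) → ready(d)]; (8) [signed(d) ∧ has_feathers(d) → approved(c)]. ⇒ new: mammal(c), ready(d), approved(c).
[3] (6) [mammal(c) ∧ ready(d) → penguin(d)]. ⇒ new: penguin(d).
[4] (2) [penguin(d) ∧ hot(c) → flagged(c)]. ⇒ new: flagged(c).
[5] (9) [flagged(c) → closed(d)]. ⇒ new: closed(d).
Closure: {active(c), approved(c), closed(d), flagged(c), has_feathers(d), hot(c), locked(c), mammal(c), metal(d), penguin(d), ready(d), signed(d), small(d), valid(c), visible(c), wooden(c)} — 16 facts.

16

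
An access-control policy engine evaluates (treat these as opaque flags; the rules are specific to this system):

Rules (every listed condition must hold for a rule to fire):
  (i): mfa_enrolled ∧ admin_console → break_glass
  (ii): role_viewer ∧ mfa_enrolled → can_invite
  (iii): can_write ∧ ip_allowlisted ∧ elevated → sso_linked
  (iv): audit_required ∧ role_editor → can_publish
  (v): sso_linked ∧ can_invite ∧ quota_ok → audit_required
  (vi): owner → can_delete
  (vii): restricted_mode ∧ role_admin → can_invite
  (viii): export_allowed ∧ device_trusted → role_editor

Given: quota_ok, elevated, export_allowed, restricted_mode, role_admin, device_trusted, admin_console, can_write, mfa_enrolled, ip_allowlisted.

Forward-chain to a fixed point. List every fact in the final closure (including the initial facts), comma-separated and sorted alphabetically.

admin_console, audit_required, break_glass, can_invite, can_publish, can_write, device_trusted, elevated, export_allowed, ip_allowlisted, mfa_enrolled, quota_ok, restricted_mode, role_admin, role_editor, sso_linked

Round 1: (i) [mfa_enrolled ∧ admin_console → break_glass]; (iii) [can_write ∧ ip_allowlisted ∧ elevated → sso_linked]; (vii) [restricted_mode ∧ role_admin → can_invite]; (viii) [export_allowed ∧ device_trusted → role_editor]. Adds break_glass, sso_linked, can_invite, role_editor.
Round 2: (v) [sso_linked ∧ can_invite ∧ quota_ok → audit_required]. Adds audit_required.
Round 3: (iv) [audit_required ∧ role_editor → can_publish]. Adds can_publish.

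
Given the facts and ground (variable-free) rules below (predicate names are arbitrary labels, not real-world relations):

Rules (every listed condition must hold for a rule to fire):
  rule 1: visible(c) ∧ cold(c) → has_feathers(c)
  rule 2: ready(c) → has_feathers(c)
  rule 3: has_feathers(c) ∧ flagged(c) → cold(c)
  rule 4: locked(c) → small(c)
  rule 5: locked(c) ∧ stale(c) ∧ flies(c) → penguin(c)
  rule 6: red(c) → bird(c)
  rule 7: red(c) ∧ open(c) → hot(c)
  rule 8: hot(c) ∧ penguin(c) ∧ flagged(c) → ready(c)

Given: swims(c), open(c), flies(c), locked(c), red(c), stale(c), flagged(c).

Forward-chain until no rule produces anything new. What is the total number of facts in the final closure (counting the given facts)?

Round 1: rule 4 [locked(c) → small(c)]; rule 5 [locked(c) ∧ stale(c) ∧ flies(c) → penguin(c)]; rule 6 [red(c) → bird(c)]; rule 7 [red(c) ∧ open(c) → hot(c)]. Adds small(c), penguin(c), bird(c), hot(c).
Round 2: rule 8 [hot(c) ∧ penguin(c) ∧ flagged(c) → ready(c)]. Adds ready(c).
Round 3: rule 2 [ready(c) → has_feathers(c)]. Adds has_feathers(c).
Round 4: rule 3 [has_feathers(c) ∧ flagged(c) → cold(c)]. Adds cold(c).
Closure: {bird(c), cold(c), flagged(c), flies(c), has_feathers(c), hot(c), locked(c), open(c), penguin(c), ready(c), red(c), small(c), stale(c), swims(c)} — 14 facts.

14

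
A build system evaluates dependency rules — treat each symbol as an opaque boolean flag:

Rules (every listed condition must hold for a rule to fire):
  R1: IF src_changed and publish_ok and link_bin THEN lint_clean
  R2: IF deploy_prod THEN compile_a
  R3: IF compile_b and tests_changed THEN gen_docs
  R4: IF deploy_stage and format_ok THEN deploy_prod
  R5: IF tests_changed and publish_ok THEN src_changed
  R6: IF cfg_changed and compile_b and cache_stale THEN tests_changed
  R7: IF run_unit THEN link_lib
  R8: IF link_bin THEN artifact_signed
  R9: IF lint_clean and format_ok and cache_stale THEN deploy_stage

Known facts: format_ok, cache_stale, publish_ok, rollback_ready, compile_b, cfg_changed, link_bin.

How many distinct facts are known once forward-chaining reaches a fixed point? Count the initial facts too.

15

Round 1 fires R6, R8, giving tests_changed, artifact_signed.
Round 2 fires R3, R5, giving gen_docs, src_changed.
Round 3 fires R1, giving lint_clean.
Round 4 fires R9, giving deploy_stage.
Round 5 fires R4, giving deploy_prod.
Round 6 fires R2, giving compile_a.
Closure: {artifact_signed, cache_stale, cfg_changed, compile_a, compile_b, deploy_prod, deploy_stage, format_ok, gen_docs, link_bin, lint_clean, publish_ok, rollback_ready, src_changed, tests_changed} — 15 facts.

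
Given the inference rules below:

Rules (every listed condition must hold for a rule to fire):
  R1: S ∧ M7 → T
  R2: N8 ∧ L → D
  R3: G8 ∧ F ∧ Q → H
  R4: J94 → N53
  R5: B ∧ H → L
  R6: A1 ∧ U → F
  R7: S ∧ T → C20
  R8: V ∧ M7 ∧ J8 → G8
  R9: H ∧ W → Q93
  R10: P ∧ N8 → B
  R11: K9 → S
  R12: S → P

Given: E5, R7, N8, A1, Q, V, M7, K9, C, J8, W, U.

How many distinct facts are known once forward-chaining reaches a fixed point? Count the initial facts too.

Round 1: R6 [A1 ∧ U → F]; R8 [V ∧ M7 ∧ J8 → G8]; R11 [K9 → S]. New: F, G8, S.
Round 2: R1 [S ∧ M7 → T]; R3 [G8 ∧ F ∧ Q → H]; R12 [S → P]. New: T, H, P.
Round 3: R7 [S ∧ T → C20]; R9 [H ∧ W → Q93]; R10 [P ∧ N8 → B]. New: C20, Q93, B.
Round 4: R5 [B ∧ H → L]. New: L.
Round 5: R2 [N8 ∧ L → D]. New: D.
Closure: {A1, B, C, C20, D, E5, F, G8, H, J8, K9, L, M7, N8, P, Q, Q93, R7, S, T, U, V, W} — 23 facts.

23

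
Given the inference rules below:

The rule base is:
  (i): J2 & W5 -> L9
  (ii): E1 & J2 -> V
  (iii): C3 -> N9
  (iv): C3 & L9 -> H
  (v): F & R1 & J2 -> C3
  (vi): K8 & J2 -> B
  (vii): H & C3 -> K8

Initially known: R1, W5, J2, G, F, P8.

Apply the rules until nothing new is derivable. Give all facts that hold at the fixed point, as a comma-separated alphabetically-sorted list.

B, C3, F, G, H, J2, K8, L9, N9, P8, R1, W5

[1] (i) [J2 & W5 -> L9]; (v) [F & R1 & J2 -> C3]. ⇒ new: L9, C3.
[2] (iii) [C3 -> N9]; (iv) [C3 & L9 -> H]. ⇒ new: N9, H.
[3] (vii) [H & C3 -> K8]. ⇒ new: K8.
[4] (vi) [K8 & J2 -> B]. ⇒ new: B.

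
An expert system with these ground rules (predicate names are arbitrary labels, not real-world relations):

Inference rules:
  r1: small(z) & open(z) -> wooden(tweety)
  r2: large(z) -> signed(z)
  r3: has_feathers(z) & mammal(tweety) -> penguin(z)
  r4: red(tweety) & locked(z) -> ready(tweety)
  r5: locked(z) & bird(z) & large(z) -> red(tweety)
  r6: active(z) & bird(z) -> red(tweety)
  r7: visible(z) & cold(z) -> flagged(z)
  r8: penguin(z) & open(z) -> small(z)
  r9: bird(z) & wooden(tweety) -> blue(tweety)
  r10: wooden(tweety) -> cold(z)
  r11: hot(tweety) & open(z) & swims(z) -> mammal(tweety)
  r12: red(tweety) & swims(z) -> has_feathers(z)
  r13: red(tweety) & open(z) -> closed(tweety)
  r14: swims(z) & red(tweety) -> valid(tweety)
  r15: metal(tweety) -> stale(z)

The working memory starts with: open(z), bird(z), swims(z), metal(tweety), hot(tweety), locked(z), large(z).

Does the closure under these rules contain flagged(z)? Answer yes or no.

Round 1: r2 [large(z) -> signed(z)]; r5 [locked(z) & bird(z) & large(z) -> red(tweety)]; r11 [hot(tweety) & open(z) & swims(z) -> mammal(tweety)]; r15 [metal(tweety) -> stale(z)]. New: signed(z), red(tweety), mammal(tweety), stale(z).
Round 2: r4 [red(tweety) & locked(z) -> ready(tweety)]; r12 [red(tweety) & swims(z) -> has_feathers(z)]; r13 [red(tweety) & open(z) -> closed(tweety)]; r14 [swims(z) & red(tweety) -> valid(tweety)]. New: ready(tweety), has_feathers(z), closed(tweety), valid(tweety).
Round 3: r3 [has_feathers(z) & mammal(tweety) -> penguin(z)]. New: penguin(z).
Round 4: r8 [penguin(z) & open(z) -> small(z)]. New: small(z).
Round 5: r1 [small(z) & open(z) -> wooden(tweety)]. New: wooden(tweety).
Round 6: r9 [bird(z) & wooden(tweety) -> blue(tweety)]; r10 [wooden(tweety) -> cold(z)]. New: blue(tweety), cold(z).
Fixed point reached. flagged(z) is concluded only by r7; r7 needs visible(z) (never derived).

no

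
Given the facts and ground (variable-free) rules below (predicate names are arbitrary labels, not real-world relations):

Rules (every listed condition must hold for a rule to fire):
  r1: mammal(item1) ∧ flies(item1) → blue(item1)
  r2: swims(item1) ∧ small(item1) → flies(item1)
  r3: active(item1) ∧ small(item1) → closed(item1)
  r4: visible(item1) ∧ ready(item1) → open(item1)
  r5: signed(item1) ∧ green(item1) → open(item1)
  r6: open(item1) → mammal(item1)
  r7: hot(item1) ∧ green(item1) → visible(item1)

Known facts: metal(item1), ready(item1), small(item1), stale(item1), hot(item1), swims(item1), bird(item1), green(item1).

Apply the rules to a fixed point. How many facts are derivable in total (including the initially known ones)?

13

Round 1 fires r2, r7, giving flies(item1), visible(item1).
Round 2 fires r4, giving open(item1).
Round 3 fires r6, giving mammal(item1).
Round 4 fires r1, giving blue(item1).
Closure: {bird(item1), blue(item1), flies(item1), green(item1), hot(item1), mammal(item1), metal(item1), open(item1), ready(item1), small(item1), stale(item1), swims(item1), visible(item1)} — 13 facts.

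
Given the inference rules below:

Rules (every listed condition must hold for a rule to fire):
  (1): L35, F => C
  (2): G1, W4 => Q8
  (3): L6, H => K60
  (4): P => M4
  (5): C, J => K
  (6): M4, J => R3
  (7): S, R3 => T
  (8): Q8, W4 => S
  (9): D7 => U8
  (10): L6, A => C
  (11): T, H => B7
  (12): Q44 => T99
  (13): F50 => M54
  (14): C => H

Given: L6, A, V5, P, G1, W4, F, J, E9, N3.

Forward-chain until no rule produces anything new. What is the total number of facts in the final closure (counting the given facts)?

20

Round 1: (2) [G1, W4 => Q8]; (4) [P => M4]; (10) [L6, A => C]. Adds Q8, M4, C.
Round 2: (5) [C, J => K]; (6) [M4, J => R3]; (8) [Q8, W4 => S]; (14) [C => H]. Adds K, R3, S, H.
Round 3: (3) [L6, H => K60]; (7) [S, R3 => T]. Adds K60, T.
Round 4: (11) [T, H => B7]. Adds B7.
Closure: {A, B7, C, E9, F, G1, H, J, K, K60, L6, M4, N3, P, Q8, R3, S, T, V5, W4} — 20 facts.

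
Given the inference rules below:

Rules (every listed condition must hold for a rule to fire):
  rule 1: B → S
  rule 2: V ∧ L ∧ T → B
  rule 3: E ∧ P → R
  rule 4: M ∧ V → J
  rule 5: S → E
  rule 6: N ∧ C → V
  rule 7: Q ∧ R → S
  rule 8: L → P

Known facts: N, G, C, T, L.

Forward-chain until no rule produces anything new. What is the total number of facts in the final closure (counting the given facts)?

Round 1 — rule 6, rule 8, derive V, P.
Round 2 — rule 2, derive B.
Round 3 — rule 1, derive S.
Round 4 — rule 5, derive E.
Round 5 — rule 3, derive R.
Closure: {B, C, E, G, L, N, P, R, S, T, V} — 11 facts.

11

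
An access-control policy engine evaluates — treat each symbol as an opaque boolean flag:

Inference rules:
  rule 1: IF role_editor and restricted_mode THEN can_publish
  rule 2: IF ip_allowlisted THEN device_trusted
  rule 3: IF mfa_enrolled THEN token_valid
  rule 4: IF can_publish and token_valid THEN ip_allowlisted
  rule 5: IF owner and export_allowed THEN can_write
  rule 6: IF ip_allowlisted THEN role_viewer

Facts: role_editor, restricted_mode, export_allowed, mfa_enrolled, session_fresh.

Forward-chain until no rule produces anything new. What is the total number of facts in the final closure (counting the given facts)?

Round 1: rule 1 [IF role_editor and restricted_mode THEN can_publish]; rule 3 [IF mfa_enrolled THEN token_valid]. Adds can_publish, token_valid.
Round 2: rule 4 [IF can_publish and token_valid THEN ip_allowlisted]. Adds ip_allowlisted.
Round 3: rule 2 [IF ip_allowlisted THEN device_trusted]; rule 6 [IF ip_allowlisted THEN role_viewer]. Adds device_trusted, role_viewer.
Closure: {can_publish, device_trusted, export_allowed, ip_allowlisted, mfa_enrolled, restricted_mode, role_editor, role_viewer, session_fresh, token_valid} — 10 facts.

10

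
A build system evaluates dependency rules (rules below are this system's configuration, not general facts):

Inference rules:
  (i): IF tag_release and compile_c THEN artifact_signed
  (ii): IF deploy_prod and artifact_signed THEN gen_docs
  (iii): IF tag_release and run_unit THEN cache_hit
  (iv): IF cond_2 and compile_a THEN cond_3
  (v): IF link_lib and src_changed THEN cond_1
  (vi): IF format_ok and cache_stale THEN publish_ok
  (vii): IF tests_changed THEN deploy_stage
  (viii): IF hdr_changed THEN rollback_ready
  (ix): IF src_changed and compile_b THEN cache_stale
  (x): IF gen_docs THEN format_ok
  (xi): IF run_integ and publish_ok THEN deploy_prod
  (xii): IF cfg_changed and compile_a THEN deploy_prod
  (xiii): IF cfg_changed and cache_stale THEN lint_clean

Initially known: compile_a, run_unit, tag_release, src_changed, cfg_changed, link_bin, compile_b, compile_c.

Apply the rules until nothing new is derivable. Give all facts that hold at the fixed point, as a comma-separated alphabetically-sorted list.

Round 1: (i) [IF tag_release and compile_c THEN artifact_signed]; (iii) [IF tag_release and run_unit THEN cache_hit]; (ix) [IF src_changed and compile_b THEN cache_stale]; (xii) [IF cfg_changed and compile_a THEN deploy_prod]. New: artifact_signed, cache_hit, cache_stale, deploy_prod.
Round 2: (ii) [IF deploy_prod and artifact_signed THEN gen_docs]; (xiii) [IF cfg_changed and cache_stale THEN lint_clean]. New: gen_docs, lint_clean.
Round 3: (x) [IF gen_docs THEN format_ok]. New: format_ok.
Round 4: (vi) [IF format_ok and cache_stale THEN publish_ok]. New: publish_ok.

artifact_signed, cache_hit, cache_stale, cfg_changed, compile_a, compile_b, compile_c, deploy_prod, format_ok, gen_docs, link_bin, lint_clean, publish_ok, run_unit, src_changed, tag_release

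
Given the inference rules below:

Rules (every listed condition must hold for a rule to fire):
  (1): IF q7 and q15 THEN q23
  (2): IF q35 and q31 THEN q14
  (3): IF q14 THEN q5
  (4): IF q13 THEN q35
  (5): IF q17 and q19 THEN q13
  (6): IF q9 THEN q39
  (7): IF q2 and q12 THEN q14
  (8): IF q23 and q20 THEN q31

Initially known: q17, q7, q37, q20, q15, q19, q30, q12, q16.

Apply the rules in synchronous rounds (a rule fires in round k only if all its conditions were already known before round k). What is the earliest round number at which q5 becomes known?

Round 1 — (1), (5), derive q23, q13.
Round 2 — (4), (8), derive q35, q31.
Round 3 — (2), derive q14.
Round 4 — (3), derive q5.
q5 first appears in round 4.

4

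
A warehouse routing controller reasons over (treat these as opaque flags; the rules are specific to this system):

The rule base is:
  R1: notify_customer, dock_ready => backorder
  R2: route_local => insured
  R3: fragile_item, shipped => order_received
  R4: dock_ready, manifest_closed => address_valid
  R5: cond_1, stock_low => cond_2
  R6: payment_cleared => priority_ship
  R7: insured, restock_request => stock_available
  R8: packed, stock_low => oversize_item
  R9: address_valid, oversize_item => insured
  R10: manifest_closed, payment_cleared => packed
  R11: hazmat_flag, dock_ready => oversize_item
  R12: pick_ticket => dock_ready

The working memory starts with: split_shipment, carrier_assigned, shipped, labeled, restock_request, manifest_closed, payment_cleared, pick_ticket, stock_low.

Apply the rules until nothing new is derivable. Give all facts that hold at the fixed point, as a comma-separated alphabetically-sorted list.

address_valid, carrier_assigned, dock_ready, insured, labeled, manifest_closed, oversize_item, packed, payment_cleared, pick_ticket, priority_ship, restock_request, shipped, split_shipment, stock_available, stock_low

[1] R6 [payment_cleared => priority_ship]; R10 [manifest_closed, payment_cleared => packed]; R12 [pick_ticket => dock_ready]. ⇒ new: priority_ship, packed, dock_ready.
[2] R4 [dock_ready, manifest_closed => address_valid]; R8 [packed, stock_low => oversize_item]. ⇒ new: address_valid, oversize_item.
[3] R9 [address_valid, oversize_item => insured]. ⇒ new: insured.
[4] R7 [insured, restock_request => stock_available]. ⇒ new: stock_available.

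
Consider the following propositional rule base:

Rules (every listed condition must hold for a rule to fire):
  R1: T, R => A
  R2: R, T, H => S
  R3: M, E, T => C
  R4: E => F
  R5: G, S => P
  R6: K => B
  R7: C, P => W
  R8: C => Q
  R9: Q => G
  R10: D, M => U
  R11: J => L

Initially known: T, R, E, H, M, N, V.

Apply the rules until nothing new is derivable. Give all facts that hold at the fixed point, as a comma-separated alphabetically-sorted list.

[1] R1 [T, R => A]; R2 [R, T, H => S]; R3 [M, E, T => C]; R4 [E => F]. ⇒ new: A, S, C, F.
[2] R8 [C => Q]. ⇒ new: Q.
[3] R9 [Q => G]. ⇒ new: G.
[4] R5 [G, S => P]. ⇒ new: P.
[5] R7 [C, P => W]. ⇒ new: W.

A, C, E, F, G, H, M, N, P, Q, R, S, T, V, W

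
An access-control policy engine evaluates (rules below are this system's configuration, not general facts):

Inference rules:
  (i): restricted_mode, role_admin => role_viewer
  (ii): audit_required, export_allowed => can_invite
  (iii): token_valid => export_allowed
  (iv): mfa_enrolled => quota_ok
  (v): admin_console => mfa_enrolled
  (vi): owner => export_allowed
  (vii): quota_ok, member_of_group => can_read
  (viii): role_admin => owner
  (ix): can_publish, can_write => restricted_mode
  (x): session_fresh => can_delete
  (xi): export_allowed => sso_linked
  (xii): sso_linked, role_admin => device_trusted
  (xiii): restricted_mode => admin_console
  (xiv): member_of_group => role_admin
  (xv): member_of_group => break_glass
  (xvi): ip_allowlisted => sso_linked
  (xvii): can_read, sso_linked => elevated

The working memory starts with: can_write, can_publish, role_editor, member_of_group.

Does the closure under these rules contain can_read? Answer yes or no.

Round 1: (ix) [can_publish, can_write => restricted_mode]; (xiv) [member_of_group => role_admin]; (xv) [member_of_group => break_glass]. New: restricted_mode, role_admin, break_glass.
Round 2: (i) [restricted_mode, role_admin => role_viewer]; (viii) [role_admin => owner]; (xiii) [restricted_mode => admin_console]. New: role_viewer, owner, admin_console.
Round 3: (v) [admin_console => mfa_enrolled]; (vi) [owner => export_allowed]. New: mfa_enrolled, export_allowed.
Round 4: (iv) [mfa_enrolled => quota_ok]; (xi) [export_allowed => sso_linked]. New: quota_ok, sso_linked.
Round 5: (vii) [quota_ok, member_of_group => can_read]; (xii) [sso_linked, role_admin => device_trusted]. New: can_read, device_trusted.
Round 6: (xvii) [can_read, sso_linked => elevated]. New: elevated.
can_read appears in round 5, so it is derivable.

yes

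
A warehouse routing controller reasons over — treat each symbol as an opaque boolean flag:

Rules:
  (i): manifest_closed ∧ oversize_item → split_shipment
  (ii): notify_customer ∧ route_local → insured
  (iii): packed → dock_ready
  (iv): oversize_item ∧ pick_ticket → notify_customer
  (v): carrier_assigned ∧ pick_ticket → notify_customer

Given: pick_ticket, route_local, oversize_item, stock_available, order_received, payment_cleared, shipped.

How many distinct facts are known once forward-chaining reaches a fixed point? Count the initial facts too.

Round 1: (iv) [oversize_item ∧ pick_ticket → notify_customer]. New: notify_customer.
Round 2: (ii) [notify_customer ∧ route_local → insured]. New: insured.
Closure: {insured, notify_customer, order_received, oversize_item, payment_cleared, pick_ticket, route_local, shipped, stock_available} — 9 facts.

9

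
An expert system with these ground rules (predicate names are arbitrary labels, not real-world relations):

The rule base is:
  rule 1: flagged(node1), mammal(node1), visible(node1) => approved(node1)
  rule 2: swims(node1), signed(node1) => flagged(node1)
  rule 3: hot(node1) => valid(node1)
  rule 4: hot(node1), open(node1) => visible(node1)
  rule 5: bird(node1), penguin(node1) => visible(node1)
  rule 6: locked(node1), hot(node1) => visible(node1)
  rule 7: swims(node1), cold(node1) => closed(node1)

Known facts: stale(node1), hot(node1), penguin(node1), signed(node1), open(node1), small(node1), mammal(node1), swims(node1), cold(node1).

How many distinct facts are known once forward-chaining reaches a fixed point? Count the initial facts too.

[1] rule 2 [swims(node1), signed(node1) => flagged(node1)]; rule 3 [hot(node1) => valid(node1)]; rule 4 [hot(node1), open(node1) => visible(node1)]; rule 7 [swims(node1), cold(node1) => closed(node1)]. ⇒ new: flagged(node1), valid(node1), visible(node1), closed(node1).
[2] rule 1 [flagged(node1), mammal(node1), visible(node1) => approved(node1)]. ⇒ new: approved(node1).
Closure: {approved(node1), closed(node1), cold(node1), flagged(node1), hot(node1), mammal(node1), open(node1), penguin(node1), signed(node1), small(node1), stale(node1), swims(node1), valid(node1), visible(node1)} — 14 facts.

14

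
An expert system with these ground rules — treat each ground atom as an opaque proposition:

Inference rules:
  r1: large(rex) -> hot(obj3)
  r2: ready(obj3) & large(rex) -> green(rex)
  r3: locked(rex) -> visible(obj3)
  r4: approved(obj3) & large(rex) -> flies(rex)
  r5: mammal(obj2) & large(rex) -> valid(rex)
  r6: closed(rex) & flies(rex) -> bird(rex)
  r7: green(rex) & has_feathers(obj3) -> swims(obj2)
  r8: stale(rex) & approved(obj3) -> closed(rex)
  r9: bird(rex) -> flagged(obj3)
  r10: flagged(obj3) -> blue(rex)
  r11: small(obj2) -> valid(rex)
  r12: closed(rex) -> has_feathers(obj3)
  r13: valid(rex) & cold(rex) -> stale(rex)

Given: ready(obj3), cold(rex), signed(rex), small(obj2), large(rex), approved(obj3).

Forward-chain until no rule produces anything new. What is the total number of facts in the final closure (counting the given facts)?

Round 1: r1 [large(rex) -> hot(obj3)]; r2 [ready(obj3) & large(rex) -> green(rex)]; r4 [approved(obj3) & large(rex) -> flies(rex)]; r11 [small(obj2) -> valid(rex)]. New: hot(obj3), green(rex), flies(rex), valid(rex).
Round 2: r13 [valid(rex) & cold(rex) -> stale(rex)]. New: stale(rex).
Round 3: r8 [stale(rex) & approved(obj3) -> closed(rex)]. New: closed(rex).
Round 4: r6 [closed(rex) & flies(rex) -> bird(rex)]; r12 [closed(rex) -> has_feathers(obj3)]. New: bird(rex), has_feathers(obj3).
Round 5: r7 [green(rex) & has_feathers(obj3) -> swims(obj2)]; r9 [bird(rex) -> flagged(obj3)]. New: swims(obj2), flagged(obj3).
Round 6: r10 [flagged(obj3) -> blue(rex)]. New: blue(rex).
Closure: {approved(obj3), bird(rex), blue(rex), closed(rex), cold(rex), flagged(obj3), flies(rex), green(rex), has_feathers(obj3), hot(obj3), large(rex), ready(obj3), signed(rex), small(obj2), stale(rex), swims(obj2), valid(rex)} — 17 facts.

17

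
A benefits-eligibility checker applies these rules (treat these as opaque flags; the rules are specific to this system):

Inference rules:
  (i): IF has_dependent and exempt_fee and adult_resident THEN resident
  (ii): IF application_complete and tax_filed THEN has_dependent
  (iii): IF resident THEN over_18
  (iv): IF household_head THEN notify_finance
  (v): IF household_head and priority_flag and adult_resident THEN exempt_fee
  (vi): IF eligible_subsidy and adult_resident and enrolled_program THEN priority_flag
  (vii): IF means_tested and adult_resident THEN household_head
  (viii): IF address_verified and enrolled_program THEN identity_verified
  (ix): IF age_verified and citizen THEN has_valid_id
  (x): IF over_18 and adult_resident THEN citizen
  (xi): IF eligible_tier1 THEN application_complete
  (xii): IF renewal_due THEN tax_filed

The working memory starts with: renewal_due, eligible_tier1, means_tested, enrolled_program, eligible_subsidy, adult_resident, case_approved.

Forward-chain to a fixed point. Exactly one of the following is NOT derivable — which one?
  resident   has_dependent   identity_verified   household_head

identity_verified

Round 1: (vi) [IF eligible_subsidy and adult_resident and enrolled_program THEN priority_flag]; (vii) [IF means_tested and adult_resident THEN household_head]; (xi) [IF eligible_tier1 THEN application_complete]; (xii) [IF renewal_due THEN tax_filed]. Adds priority_flag, household_head, application_complete, tax_filed.
Round 2: (ii) [IF application_complete and tax_filed THEN has_dependent]; (iv) [IF household_head THEN notify_finance]; (v) [IF household_head and priority_flag and adult_resident THEN exempt_fee]. Adds has_dependent, notify_finance, exempt_fee.
Round 3: (i) [IF has_dependent and exempt_fee and adult_resident THEN resident]. Adds resident.
Round 4: (iii) [IF resident THEN over_18]. Adds over_18.
Round 5: (x) [IF over_18 and adult_resident THEN citizen]. Adds citizen.
Derived: resident (round 3), household_head (round 1), has_dependent (round 2). identity_verified never appears in any round.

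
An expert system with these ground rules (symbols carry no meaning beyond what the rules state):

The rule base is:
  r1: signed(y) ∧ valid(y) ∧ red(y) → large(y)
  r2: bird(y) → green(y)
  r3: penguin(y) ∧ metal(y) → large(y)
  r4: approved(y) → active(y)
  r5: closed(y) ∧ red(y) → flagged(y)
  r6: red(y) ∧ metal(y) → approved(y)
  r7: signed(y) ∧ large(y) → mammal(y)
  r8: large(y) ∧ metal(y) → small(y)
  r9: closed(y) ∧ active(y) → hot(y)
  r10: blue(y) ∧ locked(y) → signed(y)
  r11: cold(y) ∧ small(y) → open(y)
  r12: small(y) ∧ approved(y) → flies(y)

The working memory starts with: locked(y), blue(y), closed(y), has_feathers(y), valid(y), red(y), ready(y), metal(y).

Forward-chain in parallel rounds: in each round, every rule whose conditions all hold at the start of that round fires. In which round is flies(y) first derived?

[1] r5 [closed(y) ∧ red(y) → flagged(y)]; r6 [red(y) ∧ metal(y) → approved(y)]; r10 [blue(y) ∧ locked(y) → signed(y)]. ⇒ new: flagged(y), approved(y), signed(y).
[2] r1 [signed(y) ∧ valid(y) ∧ red(y) → large(y)]; r4 [approved(y) → active(y)]. ⇒ new: large(y), active(y).
[3] r7 [signed(y) ∧ large(y) → mammal(y)]; r8 [large(y) ∧ metal(y) → small(y)]; r9 [closed(y) ∧ active(y) → hot(y)]. ⇒ new: mammal(y), small(y), hot(y).
[4] r12 [small(y) ∧ approved(y) → flies(y)]. ⇒ new: flies(y).
flies(y) first appears in round 4.

4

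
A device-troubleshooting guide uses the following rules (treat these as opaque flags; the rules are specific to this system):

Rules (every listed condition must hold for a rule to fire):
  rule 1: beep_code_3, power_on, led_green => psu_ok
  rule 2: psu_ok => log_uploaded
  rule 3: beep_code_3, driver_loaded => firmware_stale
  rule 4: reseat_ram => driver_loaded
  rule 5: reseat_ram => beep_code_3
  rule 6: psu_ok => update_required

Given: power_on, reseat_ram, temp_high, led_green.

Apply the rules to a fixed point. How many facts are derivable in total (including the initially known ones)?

[1] rule 4 [reseat_ram => driver_loaded]; rule 5 [reseat_ram => beep_code_3]. ⇒ new: driver_loaded, beep_code_3.
[2] rule 1 [beep_code_3, power_on, led_green => psu_ok]; rule 3 [beep_code_3, driver_loaded => firmware_stale]. ⇒ new: psu_ok, firmware_stale.
[3] rule 2 [psu_ok => log_uploaded]; rule 6 [psu_ok => update_required]. ⇒ new: log_uploaded, update_required.
Closure: {beep_code_3, driver_loaded, firmware_stale, led_green, log_uploaded, power_on, psu_ok, reseat_ram, temp_high, update_required} — 10 facts.

10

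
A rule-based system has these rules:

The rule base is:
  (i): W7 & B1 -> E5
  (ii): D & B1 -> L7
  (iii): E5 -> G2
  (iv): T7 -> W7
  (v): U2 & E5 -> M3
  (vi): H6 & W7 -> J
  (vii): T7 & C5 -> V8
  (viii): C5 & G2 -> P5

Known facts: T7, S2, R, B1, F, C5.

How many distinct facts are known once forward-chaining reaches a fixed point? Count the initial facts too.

[1] (iv) [T7 -> W7]; (vii) [T7 & C5 -> V8]. ⇒ new: W7, V8.
[2] (i) [W7 & B1 -> E5]. ⇒ new: E5.
[3] (iii) [E5 -> G2]. ⇒ new: G2.
[4] (viii) [C5 & G2 -> P5]. ⇒ new: P5.
Closure: {B1, C5, E5, F, G2, P5, R, S2, T7, V8, W7} — 11 facts.

11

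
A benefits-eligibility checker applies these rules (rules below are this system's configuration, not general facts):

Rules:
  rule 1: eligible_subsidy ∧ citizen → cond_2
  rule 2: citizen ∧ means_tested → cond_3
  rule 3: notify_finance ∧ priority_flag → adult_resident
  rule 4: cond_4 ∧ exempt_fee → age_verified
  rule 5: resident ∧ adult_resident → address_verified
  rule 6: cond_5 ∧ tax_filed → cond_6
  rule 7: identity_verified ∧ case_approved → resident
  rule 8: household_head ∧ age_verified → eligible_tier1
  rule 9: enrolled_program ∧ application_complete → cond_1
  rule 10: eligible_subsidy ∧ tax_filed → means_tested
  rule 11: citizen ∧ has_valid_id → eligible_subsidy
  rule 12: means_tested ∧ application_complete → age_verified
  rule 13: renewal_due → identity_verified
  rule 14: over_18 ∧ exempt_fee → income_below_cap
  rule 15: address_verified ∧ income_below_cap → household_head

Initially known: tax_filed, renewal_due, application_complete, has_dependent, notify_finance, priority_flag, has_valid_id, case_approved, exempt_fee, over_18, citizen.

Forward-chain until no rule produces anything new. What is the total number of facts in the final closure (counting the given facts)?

Round 1 — rule 3, rule 11, rule 13, rule 14, derive adult_resident, eligible_subsidy, identity_verified, income_below_cap.
Round 2 — rule 1, rule 7, rule 10, derive cond_2, resident, means_tested.
Round 3 — rule 2, rule 5, rule 12, derive cond_3, address_verified, age_verified.
Round 4 — rule 15, derive household_head.
Round 5 — rule 8, derive eligible_tier1.
Closure: {address_verified, adult_resident, age_verified, application_complete, case_approved, citizen, cond_2, cond_3, eligible_subsidy, eligible_tier1, exempt_fee, has_dependent, has_valid_id, household_head, identity_verified, income_below_cap, means_tested, notify_finance, over_18, priority_flag, renewal_due, resident, tax_filed} — 23 facts.

23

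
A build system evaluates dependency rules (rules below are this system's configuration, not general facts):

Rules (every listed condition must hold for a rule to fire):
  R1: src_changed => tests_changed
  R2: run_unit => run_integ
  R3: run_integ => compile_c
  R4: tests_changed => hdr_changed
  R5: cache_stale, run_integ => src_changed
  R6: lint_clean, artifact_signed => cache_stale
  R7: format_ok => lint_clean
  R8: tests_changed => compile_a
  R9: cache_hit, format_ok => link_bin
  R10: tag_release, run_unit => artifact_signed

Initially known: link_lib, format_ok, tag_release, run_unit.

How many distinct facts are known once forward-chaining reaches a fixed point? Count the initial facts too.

13

[1] R2 [run_unit => run_integ]; R7 [format_ok => lint_clean]; R10 [tag_release, run_unit => artifact_signed]. ⇒ new: run_integ, lint_clean, artifact_signed.
[2] R3 [run_integ => compile_c]; R6 [lint_clean, artifact_signed => cache_stale]. ⇒ new: compile_c, cache_stale.
[3] R5 [cache_stale, run_integ => src_changed]. ⇒ new: src_changed.
[4] R1 [src_changed => tests_changed]. ⇒ new: tests_changed.
[5] R4 [tests_changed => hdr_changed]; R8 [tests_changed => compile_a]. ⇒ new: hdr_changed, compile_a.
Closure: {artifact_signed, cache_stale, compile_a, compile_c, format_ok, hdr_changed, link_lib, lint_clean, run_integ, run_unit, src_changed, tag_release, tests_changed} — 13 facts.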